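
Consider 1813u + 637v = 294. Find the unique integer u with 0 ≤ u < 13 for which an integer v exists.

gcd(1813, 637) = 49 (Euclid: 1813 = 2·637 + 539; 637 = 1·539 + 98; 539 = 5·98 + 49; 98 = 2·49 + 0), and 49 | 294.
Extended Euclid: 1813·(6) + 637·(-17) = 49. Scale by 6: u₀ = 36.
General solution u = u₀ + 13t; reducing mod 13 gives u = 10 (and v = -28).

10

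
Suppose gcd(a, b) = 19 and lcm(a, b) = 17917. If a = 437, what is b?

Using ab = gcd(a,b)·lcm(a,b) = 19·17917 = 340423, we get b = 340423/437 = 779.

779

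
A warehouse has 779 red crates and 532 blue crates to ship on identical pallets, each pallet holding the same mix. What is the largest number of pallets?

Euclid: 779 = 1·532 + 247; 532 = 2·247 + 38; 247 = 6·38 + 19; 38 = 2·19 + 0. Last nonzero remainder: 19.

19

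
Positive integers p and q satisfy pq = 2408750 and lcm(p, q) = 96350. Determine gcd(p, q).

25

From gcd × lcm = pq: gcd = 2408750 / 96350 = 25.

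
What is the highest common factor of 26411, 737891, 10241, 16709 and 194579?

539

26411 = 7⁴ · 11; 737891 = 7² · 11 · 37²; 10241 = 7² · 11 · 19; 16709 = 7² · 11 · 31; 194579 = 7² · 11 · 19²
gcd takes min exponent of each prime: 7² · 11 = 539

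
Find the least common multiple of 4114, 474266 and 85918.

145014892022

4114 = 2 · 11² · 17; 474266 = 2 · 13 · 17 · 29 · 37; 85918 = 2 · 7 · 17 · 19²
lcm takes max exponent of each prime: 2 · 7 · 11² · 13 · 17 · 19² · 29 · 37 = 145014892022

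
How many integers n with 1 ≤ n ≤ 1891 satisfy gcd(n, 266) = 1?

Prime factors of 266: 2, 7, 19. Count integers ≤ 1891 divisible by none of them.
By inclusion–exclusion: 1891 − ⌊1891/2⌋ − ⌊1891/7⌋ − ⌊1891/19⌋ + ⌊1891/14⌋ + ⌊1891/38⌋ + ⌊1891/133⌋ − ⌊1891/266⌋ = 768.

768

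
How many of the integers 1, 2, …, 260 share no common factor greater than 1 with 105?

Prime factors of 105: 3, 5, 7. Count integers ≤ 260 divisible by none of them.
By inclusion–exclusion: 260 − ⌊260/3⌋ − ⌊260/5⌋ − ⌊260/7⌋ + ⌊260/15⌋ + ⌊260/21⌋ + ⌊260/35⌋ − ⌊260/105⌋ = 119.

119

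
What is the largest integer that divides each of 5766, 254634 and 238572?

5766 = 2 · 3 · 31²; 254634 = 2 · 3 · 31 · 37²; 238572 = 2² · 3³ · 47²
gcd takes min exponent of each prime: 2 · 3 = 6

6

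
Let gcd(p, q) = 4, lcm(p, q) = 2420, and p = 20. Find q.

Using pq = gcd(p,q)·lcm(p,q) = 4·2420 = 9680, we get q = 9680/20 = 484.

484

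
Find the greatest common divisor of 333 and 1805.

333 = 3² · 37
1805 = 5 · 19²
Common: 1 = 1

1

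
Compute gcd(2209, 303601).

1

Euclid: 303601 = 137·2209 + 968; 2209 = 2·968 + 273; 968 = 3·273 + 149; 273 = 1·149 + 124; 149 = 1·124 + 25; 124 = 4·25 + 24; 25 = 1·24 + 1; 24 = 24·1 + 0. Last nonzero remainder: 1.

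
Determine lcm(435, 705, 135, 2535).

31096845

435 = 3 · 5 · 29; 705 = 3 · 5 · 47; 135 = 3³ · 5; 2535 = 3 · 5 · 13²
lcm takes max exponent of each prime: 3³ · 5 · 13² · 29 · 47 = 31096845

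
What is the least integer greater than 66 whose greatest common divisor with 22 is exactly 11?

22 = 11·2. Any m with gcd(m, 22) = 11 is a multiple of 11, say 11s, with s coprime to 2.
Need s > 66/11, so s ≥ 7. First s ≥ 7 with gcd(s, 2) = 1 is s = 7. Thus m = 11·7 = 77.

77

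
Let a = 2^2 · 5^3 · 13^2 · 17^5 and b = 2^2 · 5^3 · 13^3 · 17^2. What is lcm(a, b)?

1559712914500

max exponent per prime: 2^2 · 5^3 · 13^3 · 17^5 = 1559712914500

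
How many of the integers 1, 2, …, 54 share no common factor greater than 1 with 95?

42

95 = 5·19. Inclusion–exclusion on these primes:
54 − ⌊54/5⌋ − ⌊54/19⌋ + ⌊54/95⌋ = 42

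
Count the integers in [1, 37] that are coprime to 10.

15

10 = 2·5. Inclusion–exclusion on these primes:
37 − ⌊37/2⌋ − ⌊37/5⌋ + ⌊37/10⌋ = 15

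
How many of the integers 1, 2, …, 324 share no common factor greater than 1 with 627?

627 = 3·11·19. Inclusion–exclusion on these primes:
324 − ⌊324/3⌋ − ⌊324/11⌋ − ⌊324/19⌋ + ⌊324/33⌋ + ⌊324/57⌋ + ⌊324/209⌋ − ⌊324/627⌋ = 185

185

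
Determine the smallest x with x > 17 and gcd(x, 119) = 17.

119 = 17·7. Any x with gcd(x, 119) = 17 is a multiple of 17, say 17s, with s coprime to 7.
Need s > 17/17, so s ≥ 2. First s ≥ 2 with gcd(s, 7) = 1 is s = 2. Thus x = 17·2 = 34.

34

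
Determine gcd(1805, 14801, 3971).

361

gcd(1805, 14801): 14801 = 8·1805 + 361; 1805 = 5·361 + 0 → 361
gcd(361, 3971): 3971 = 11·361 + 0 → 361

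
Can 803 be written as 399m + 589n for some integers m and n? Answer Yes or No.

gcd(399, 589): 589 = 1·399 + 190; 399 = 2·190 + 19; 190 = 10·19 + 0 → 19
19 does not divide 803, so a solution does not exist.

No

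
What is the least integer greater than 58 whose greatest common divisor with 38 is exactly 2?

38 = 2·19. Any t with gcd(t, 38) = 2 is a multiple of 2, say 2s, with s coprime to 19.
Need s > 58/2, so s ≥ 30. First s ≥ 30 with gcd(s, 19) = 1 is s = 30. Thus t = 2·30 = 60.

60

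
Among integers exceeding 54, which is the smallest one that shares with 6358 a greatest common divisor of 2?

6358 = 2·3179. Any t with gcd(t, 6358) = 2 is a multiple of 2, say 2s, with s coprime to 3179.
Need s > 54/2, so s ≥ 28. First s ≥ 28 with gcd(s, 3179) = 1 is s = 28. Thus t = 2·28 = 56.

56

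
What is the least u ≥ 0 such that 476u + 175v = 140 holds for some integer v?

Euclid: 476 = 2·175 + 126; 175 = 1·126 + 49; 126 = 2·49 + 28; 49 = 1·28 + 21; 28 = 1·21 + 7; 21 = 3·7 + 0 → gcd = 7; 140 = 7·20.
Back-substitution yields 476·(7) + 175·(-19) = 7, so one solution is u = 7·20 = 140, v = -19·20 = -380.
Solutions in u differ by 175/7 = 25; the one in [0, 25) is 140 mod 25 = 15.

15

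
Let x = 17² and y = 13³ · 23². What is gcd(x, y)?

1

min exponent per shared prime: (none) = 1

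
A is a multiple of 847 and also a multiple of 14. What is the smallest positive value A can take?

gcd first: 847 = 60·14 + 7; 14 = 2·7 + 0 → gcd = 7
lcm = 847·14/gcd = 11858/7 = 1694

1694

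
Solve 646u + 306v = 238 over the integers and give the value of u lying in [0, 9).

7

gcd(646, 306) = 34 (Euclid: 646 = 2·306 + 34; 306 = 9·34 + 0), and 34 | 238.
Extended Euclid: 646·(1) + 306·(-2) = 34. Scale by 7: u₀ = 7.
General solution u = u₀ + 9t; reducing mod 9 gives u = 7 (and v = -14).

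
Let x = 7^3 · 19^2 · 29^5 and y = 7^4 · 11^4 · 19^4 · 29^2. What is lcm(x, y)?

93965254421057238989

max exponent per prime: 7^4 · 11^4 · 19^4 · 29^5 = 93965254421057238989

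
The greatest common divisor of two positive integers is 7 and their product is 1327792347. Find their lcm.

Since gcd(a,b)·lcm(a,b) = ab, lcm = 1327792347/7 = 189684621.

189684621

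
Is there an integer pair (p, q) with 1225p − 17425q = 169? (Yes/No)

No

gcd(1225, 17425): 17425 = 14·1225 + 275; 1225 = 4·275 + 125; 275 = 2·125 + 25; 125 = 5·25 + 0 → 25
25 does not divide 169, so a solution does not exist.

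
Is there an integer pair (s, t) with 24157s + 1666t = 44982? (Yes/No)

Yes

gcd(24157, 1666): 24157 = 14·1666 + 833; 1666 = 2·833 + 0 → 833
833 divides 44982, so a solution exists.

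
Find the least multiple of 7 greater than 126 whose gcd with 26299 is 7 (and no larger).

gcd(k, 26299) = 7 forces 7 | k; write k = 7s. Then gcd(7s, 7·3757) = 7·gcd(s, 3757), so need gcd(s, 3757) = 1.
7s > 126 gives s ≥ 19. The least s ≥ 19 coprime to 3757 is 19, so k = 7·19 = 133.

133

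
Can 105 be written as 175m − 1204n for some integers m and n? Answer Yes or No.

Yes

gcd(175, 1204): 1204 = 6·175 + 154; 175 = 1·154 + 21; 154 = 7·21 + 7; 21 = 3·7 + 0 → 7
7 divides 105, so a solution exists.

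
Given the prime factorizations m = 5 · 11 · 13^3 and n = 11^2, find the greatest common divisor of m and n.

min exponent per shared prime: 11 = 11

11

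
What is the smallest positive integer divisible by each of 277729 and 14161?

13608721

277729 = 17² · 31²; 14161 = 7² · 17²
max exponents: 7² · 17² · 31² = 13608721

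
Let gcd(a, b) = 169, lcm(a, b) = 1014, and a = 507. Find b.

a·b = gcd·lcm = 169·1014 = 171366, so b = 171366/507 = 338.

338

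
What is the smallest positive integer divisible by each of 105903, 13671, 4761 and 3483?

105903 = 3² · 7 · 41²; 13671 = 3² · 7² · 31; 4761 = 3² · 23²; 3483 = 3⁴ · 43
lcm takes max exponent of each prime: 3⁴ · 7² · 23² · 31 · 41² · 43 = 4704729231573

4704729231573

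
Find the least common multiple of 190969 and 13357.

gcd first: 190969 = 14·13357 + 3971; 13357 = 3·3971 + 1444; 3971 = 2·1444 + 1083; 1444 = 1·1083 + 361; 1083 = 3·361 + 0 → gcd = 361
lcm = 190969·13357/gcd = 2550772933/361 = 7065853

7065853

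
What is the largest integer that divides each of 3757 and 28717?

Euclid: 28717 = 7·3757 + 2418; 3757 = 1·2418 + 1339; 2418 = 1·1339 + 1079; 1339 = 1·1079 + 260; 1079 = 4·260 + 39; 260 = 6·39 + 26; 39 = 1·26 + 13; 26 = 2·13 + 0. Last nonzero remainder: 13.

13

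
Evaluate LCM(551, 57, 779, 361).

1287687

551 = 19 · 29; 57 = 3 · 19; 779 = 19 · 41; 361 = 19²
lcm takes max exponent of each prime: 3 · 19² · 29 · 41 = 1287687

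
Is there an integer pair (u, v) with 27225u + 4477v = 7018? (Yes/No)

gcd(27225, 4477): 27225 = 6·4477 + 363; 4477 = 12·363 + 121; 363 = 3·121 + 0 → 121
121 divides 7018, so a solution exists.

Yes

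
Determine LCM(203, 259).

7511

203 = 7 · 29; 259 = 7 · 37
max exponents: 7 · 29 · 37 = 7511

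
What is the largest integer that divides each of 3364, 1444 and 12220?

4

gcd(3364, 1444): 3364 = 2·1444 + 476; 1444 = 3·476 + 16; 476 = 29·16 + 12; 16 = 1·12 + 4; 12 = 3·4 + 0 → 4
gcd(4, 12220): 12220 = 3055·4 + 0 → 4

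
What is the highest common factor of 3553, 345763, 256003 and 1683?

187

gcd(3553, 345763): 345763 = 97·3553 + 1122; 3553 = 3·1122 + 187; 1122 = 6·187 + 0 → 187
gcd(187, 256003): 256003 = 1369·187 + 0 → 187
gcd(187, 1683): 1683 = 9·187 + 0 → 187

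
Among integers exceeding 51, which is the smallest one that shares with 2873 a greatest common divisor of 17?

68

2873 = 17·169. Any m with gcd(m, 2873) = 17 is a multiple of 17, say 17s, with s coprime to 169.
Need s > 51/17, so s ≥ 4. First s ≥ 4 with gcd(s, 169) = 1 is s = 4. Thus m = 17·4 = 68.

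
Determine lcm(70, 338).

11830

70 = 2 · 5 · 7; 338 = 2 · 13²
max exponents: 2 · 5 · 7 · 13² = 11830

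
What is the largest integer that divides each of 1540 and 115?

5

1540 = 2² · 5 · 7 · 11
115 = 5 · 23
Common: 5 = 5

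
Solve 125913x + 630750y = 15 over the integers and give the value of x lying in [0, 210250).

47905

gcd(125913, 630750) = 3 (Euclid: 630750 = 5·125913 + 1185; 125913 = 106·1185 + 303; 1185 = 3·303 + 276; 303 = 1·276 + 27; 276 = 10·27 + 6; 27 = 4·6 + 3; 6 = 2·3 + 0), and 3 | 15.
Extended Euclid: 125913·(93681) + 630750·(-18701) = 3. Scale by 5: x₀ = 468405.
General solution x = x₀ + 210250t; reducing mod 210250 gives x = 47905 (and y = -9563).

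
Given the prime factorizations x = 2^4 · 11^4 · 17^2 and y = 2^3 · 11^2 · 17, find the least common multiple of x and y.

max exponent per prime: 2^4 · 11^4 · 17^2 = 67699984

67699984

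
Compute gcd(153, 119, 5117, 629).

17

153 = 3² · 17; 119 = 7 · 17; 5117 = 7 · 17 · 43; 629 = 17 · 37
gcd takes min exponent of each prime: 17 = 17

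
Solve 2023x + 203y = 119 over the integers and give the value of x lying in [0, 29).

12

Reduce mod 203: 2023x ≡ 119 (mod 203). With g = gcd(2023, 203) = 7 dividing 119, divide through: 289x ≡ 17 (mod 29).
Since gcd(289, 29) = 1, x ≡ 17·(289)⁻¹ ≡ 12 (mod 29). Smallest non-negative: 12.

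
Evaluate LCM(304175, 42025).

511318175

gcd first: 304175 = 7·42025 + 10000; 42025 = 4·10000 + 2025; 10000 = 4·2025 + 1900; 2025 = 1·1900 + 125; 1900 = 15·125 + 25; 125 = 5·25 + 0 → gcd = 25
lcm = 304175·42025/gcd = 12782954375/25 = 511318175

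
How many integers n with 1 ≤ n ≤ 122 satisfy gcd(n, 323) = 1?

109

323 = 17·19. Inclusion–exclusion on these primes:
122 − ⌊122/17⌋ − ⌊122/19⌋ + ⌊122/323⌋ = 109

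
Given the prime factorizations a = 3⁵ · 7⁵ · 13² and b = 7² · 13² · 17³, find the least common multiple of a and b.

max exponent per prime: 3⁵ · 7⁵ · 13² · 17³ = 3391016807997

3391016807997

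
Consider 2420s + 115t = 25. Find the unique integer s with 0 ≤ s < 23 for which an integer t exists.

5

Euclid: 2420 = 21·115 + 5; 115 = 23·5 + 0 → gcd = 5; 25 = 5·5.
Back-substitution yields 2420·(1) + 115·(-21) = 5, so one solution is s = 1·5 = 5, t = -21·5 = -105.
Solutions in s differ by 115/5 = 23; the one in [0, 23) is 5 mod 23 = 5.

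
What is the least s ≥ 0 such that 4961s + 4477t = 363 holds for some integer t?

10

Reduce mod 4477: 4961s ≡ 363 (mod 4477). With g = gcd(4961, 4477) = 121 dividing 363, divide through: 41s ≡ 3 (mod 37).
Since gcd(41, 37) = 1, s ≡ 3·(41)⁻¹ ≡ 10 (mod 37). Smallest non-negative: 10.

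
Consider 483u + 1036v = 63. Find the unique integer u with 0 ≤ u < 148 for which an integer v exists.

13

gcd(483, 1036) = 7 (Euclid: 1036 = 2·483 + 70; 483 = 6·70 + 63; 70 = 1·63 + 7; 63 = 9·7 + 0), and 7 | 63.
Extended Euclid: 483·(-15) + 1036·(7) = 7. Scale by 9: u₀ = -135.
General solution u = u₀ + 148t; reducing mod 148 gives u = 13 (and v = -6).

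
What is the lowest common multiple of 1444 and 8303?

gcd first: 8303 = 5·1444 + 1083; 1444 = 1·1083 + 361; 1083 = 3·361 + 0 → gcd = 361
lcm = 1444·8303/gcd = 11989532/361 = 33212

33212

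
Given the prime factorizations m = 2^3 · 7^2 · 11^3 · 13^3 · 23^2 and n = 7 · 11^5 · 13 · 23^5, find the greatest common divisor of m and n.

64073009

min exponent per shared prime: 7 · 11^3 · 13 · 23^2 = 64073009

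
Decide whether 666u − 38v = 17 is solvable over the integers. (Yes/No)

No

gcd(666, 38): 666 = 17·38 + 20; 38 = 1·20 + 18; 20 = 1·18 + 2; 18 = 9·2 + 0 → 2
2 does not divide 17, so a solution does not exist.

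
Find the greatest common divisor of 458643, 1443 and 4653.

gcd(458643, 1443): 458643 = 317·1443 + 1212; 1443 = 1·1212 + 231; 1212 = 5·231 + 57; 231 = 4·57 + 3; 57 = 19·3 + 0 → 3
gcd(3, 4653): 4653 = 1551·3 + 0 → 3

3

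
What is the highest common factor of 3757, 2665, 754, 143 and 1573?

13

3757 = 13 · 17²; 2665 = 5 · 13 · 41; 754 = 2 · 13 · 29; 143 = 11 · 13; 1573 = 11² · 13
gcd takes min exponent of each prime: 13 = 13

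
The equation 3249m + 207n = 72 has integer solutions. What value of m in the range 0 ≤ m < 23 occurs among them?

12

Euclid: 3249 = 15·207 + 144; 207 = 1·144 + 63; 144 = 2·63 + 18; 63 = 3·18 + 9; 18 = 2·9 + 0 → gcd = 9; 72 = 9·8.
Back-substitution yields 3249·(-10) + 207·(157) = 9, so one solution is m = -10·8 = -80, n = 157·8 = 1256.
Solutions in m differ by 207/9 = 23; the one in [0, 23) is -80 mod 23 = 12.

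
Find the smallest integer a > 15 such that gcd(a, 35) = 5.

35 = 5·7. Any a with gcd(a, 35) = 5 is a multiple of 5, say 5s, with s coprime to 7.
Need s > 15/5, so s ≥ 4. First s ≥ 4 with gcd(s, 7) = 1 is s = 4. Thus a = 5·4 = 20.

20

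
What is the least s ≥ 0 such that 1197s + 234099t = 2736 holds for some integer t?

Reduce mod 234099: 1197s ≡ 2736 (mod 234099). With g = gcd(1197, 234099) = 171 dividing 2736, divide through: 7s ≡ 16 (mod 1369).
Since gcd(7, 1369) = 1, s ≡ 16·(7)⁻¹ ≡ 589 (mod 1369). Smallest non-negative: 589.

589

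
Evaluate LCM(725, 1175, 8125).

11074375

725 = 5² · 29; 1175 = 5² · 47; 8125 = 5⁴ · 13
lcm takes max exponent of each prime: 5⁴ · 13 · 29 · 47 = 11074375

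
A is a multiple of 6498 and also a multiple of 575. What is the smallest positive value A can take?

gcd first: 6498 = 11·575 + 173; 575 = 3·173 + 56; 173 = 3·56 + 5; 56 = 11·5 + 1; 5 = 5·1 + 0 → gcd = 1
lcm = 6498·575/gcd = 3736350/1 = 3736350

3736350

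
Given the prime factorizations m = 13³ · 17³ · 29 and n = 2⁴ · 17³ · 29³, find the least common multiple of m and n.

4212023614864

max exponent per prime: 2⁴ · 13³ · 17³ · 29³ = 4212023614864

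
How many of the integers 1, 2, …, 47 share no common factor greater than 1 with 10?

19

10 = 2·5. Inclusion–exclusion on these primes:
47 − ⌊47/2⌋ − ⌊47/5⌋ + ⌊47/10⌋ = 19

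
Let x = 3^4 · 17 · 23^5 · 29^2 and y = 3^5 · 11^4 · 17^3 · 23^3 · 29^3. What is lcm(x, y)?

2743828432837822478313

max exponent per prime: 3^5 · 11^4 · 17^3 · 23^5 · 29^3 = 2743828432837822478313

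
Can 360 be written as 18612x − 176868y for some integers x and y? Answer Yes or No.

Yes

gcd(18612, 176868): 176868 = 9·18612 + 9360; 18612 = 1·9360 + 9252; 9360 = 1·9252 + 108; 9252 = 85·108 + 72; 108 = 1·72 + 36; 72 = 2·36 + 0 → 36
36 divides 360, so a solution exists.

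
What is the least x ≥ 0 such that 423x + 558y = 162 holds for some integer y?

36

Euclid: 558 = 1·423 + 135; 423 = 3·135 + 18; 135 = 7·18 + 9; 18 = 2·9 + 0 → gcd = 9; 162 = 9·18.
Back-substitution yields 423·(-29) + 558·(22) = 9, so one solution is x = -29·18 = -522, y = 22·18 = 396.
Solutions in x differ by 558/9 = 62; the one in [0, 62) is -522 mod 62 = 36.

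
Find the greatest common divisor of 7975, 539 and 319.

11

gcd(7975, 539): 7975 = 14·539 + 429; 539 = 1·429 + 110; 429 = 3·110 + 99; 110 = 1·99 + 11; 99 = 9·11 + 0 → 11
gcd(11, 319): 319 = 29·11 + 0 → 11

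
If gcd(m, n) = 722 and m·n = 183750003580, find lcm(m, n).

For any two positive integers, gcd × lcm equals their product. Hence lcm = 183750003580 / 722 = 254501390.

254501390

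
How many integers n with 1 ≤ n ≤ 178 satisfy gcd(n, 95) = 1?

135

95 = 5·19. Inclusion–exclusion on these primes:
178 − ⌊178/5⌋ − ⌊178/19⌋ + ⌊178/95⌋ = 135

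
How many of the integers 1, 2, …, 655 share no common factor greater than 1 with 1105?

455

Prime factors of 1105: 5, 13, 17. Count integers ≤ 655 divisible by none of them.
By inclusion–exclusion: 655 − ⌊655/5⌋ − ⌊655/13⌋ − ⌊655/17⌋ + ⌊655/65⌋ + ⌊655/85⌋ + ⌊655/221⌋ − ⌊655/1105⌋ = 455.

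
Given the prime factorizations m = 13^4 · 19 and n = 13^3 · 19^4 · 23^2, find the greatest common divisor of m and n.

41743

min exponent per shared prime: 13^3 · 19 = 41743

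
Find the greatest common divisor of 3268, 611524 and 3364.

4

gcd(3268, 611524): 611524 = 187·3268 + 408; 3268 = 8·408 + 4; 408 = 102·4 + 0 → 4
gcd(4, 3364): 3364 = 841·4 + 0 → 4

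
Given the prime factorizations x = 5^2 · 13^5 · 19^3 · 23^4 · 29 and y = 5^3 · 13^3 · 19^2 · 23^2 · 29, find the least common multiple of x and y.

2583431313849280375

max exponent per prime: 5^3 · 13^5 · 19^3 · 23^4 · 29 = 2583431313849280375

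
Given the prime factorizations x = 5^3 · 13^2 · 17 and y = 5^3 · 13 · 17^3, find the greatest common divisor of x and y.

min exponent per shared prime: 5^3 · 13 · 17 = 27625

27625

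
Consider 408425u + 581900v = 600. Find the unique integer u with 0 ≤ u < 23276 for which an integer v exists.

22320

gcd(408425, 581900) = 25 (Euclid: 581900 = 1·408425 + 173475; 408425 = 2·173475 + 61475; 173475 = 2·61475 + 50525; 61475 = 1·50525 + 10950; 50525 = 4·10950 + 6725; 10950 = 1·6725 + 4225; 6725 = 1·4225 + 2500; 4225 = 1·2500 + 1725; 2500 = 1·1725 + 775; 1725 = 2·775 + 175; 775 = 4·175 + 75; 175 = 2·75 + 25; 75 = 3·25 + 0), and 25 | 600.
Extended Euclid: 408425·(6749) + 581900·(-4737) = 25. Scale by 24: u₀ = 161976.
General solution u = u₀ + 23276t; reducing mod 23276 gives u = 22320 (and v = -15666).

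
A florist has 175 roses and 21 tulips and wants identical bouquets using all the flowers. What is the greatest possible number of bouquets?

Euclid: 175 = 8·21 + 7; 21 = 3·7 + 0. Last nonzero remainder: 7.

7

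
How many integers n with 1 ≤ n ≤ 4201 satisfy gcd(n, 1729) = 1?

Prime factors of 1729: 7, 13, 19. Count integers ≤ 4201 divisible by none of them.
By inclusion–exclusion: 4201 − ⌊4201/7⌋ − ⌊4201/13⌋ − ⌊4201/19⌋ + ⌊4201/91⌋ + ⌊4201/133⌋ + ⌊4201/247⌋ − ⌊4201/1729⌋ = 3149.

3149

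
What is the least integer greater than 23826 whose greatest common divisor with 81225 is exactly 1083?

Multiples of 1083 above 23826: 1083·23, 1083·24, … . Need the cofactor coprime to 81225/1083 = 75.
Checking s = 23, 24, … the first with gcd(s, 75) = 1 is s = 23, giving 24909.

24909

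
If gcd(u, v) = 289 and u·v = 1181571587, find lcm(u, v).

gcd·lcm = product, so lcm = 1181571587/289 = 4088483.

4088483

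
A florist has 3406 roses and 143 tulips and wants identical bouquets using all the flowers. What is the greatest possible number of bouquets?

Euclid: 3406 = 23·143 + 117; 143 = 1·117 + 26; 117 = 4·26 + 13; 26 = 2·13 + 0. Last nonzero remainder: 13.

13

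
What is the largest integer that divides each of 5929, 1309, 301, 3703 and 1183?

5929 = 7² · 11²; 1309 = 7 · 11 · 17; 301 = 7 · 43; 3703 = 7 · 23²; 1183 = 7 · 13²
gcd takes min exponent of each prime: 7 = 7

7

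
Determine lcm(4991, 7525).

4991 = 7 · 23 · 31; 7525 = 5² · 7 · 43
max exponents: 5² · 7 · 23 · 31 · 43 = 5365325

5365325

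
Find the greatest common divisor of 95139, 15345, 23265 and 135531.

gcd(95139, 15345): 95139 = 6·15345 + 3069; 15345 = 5·3069 + 0 → 3069
gcd(3069, 23265): 23265 = 7·3069 + 1782; 3069 = 1·1782 + 1287; 1782 = 1·1287 + 495; 1287 = 2·495 + 297; 495 = 1·297 + 198; 297 = 1·198 + 99; 198 = 2·99 + 0 → 99
gcd(99, 135531): 135531 = 1369·99 + 0 → 99

99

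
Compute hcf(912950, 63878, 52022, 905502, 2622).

gcd(912950, 63878): 912950 = 14·63878 + 18658; 63878 = 3·18658 + 7904; 18658 = 2·7904 + 2850; 7904 = 2·2850 + 2204; 2850 = 1·2204 + 646; 2204 = 3·646 + 266; 646 = 2·266 + 114; 266 = 2·114 + 38; 114 = 3·38 + 0 → 38
gcd(38, 52022): 52022 = 1369·38 + 0 → 38
gcd(38, 905502): 905502 = 23829·38 + 0 → 38
gcd(38, 2622): 2622 = 69·38 + 0 → 38

38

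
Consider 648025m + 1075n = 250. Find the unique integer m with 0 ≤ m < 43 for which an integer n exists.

Euclid: 648025 = 602·1075 + 875; 1075 = 1·875 + 200; 875 = 4·200 + 75; 200 = 2·75 + 50; 75 = 1·50 + 25; 50 = 2·25 + 0 → gcd = 25; 250 = 25·10.
Back-substitution yields 648025·(16) + 1075·(-9645) = 25, so one solution is m = 16·10 = 160, n = -9645·10 = -96450.
Solutions in m differ by 1075/25 = 43; the one in [0, 43) is 160 mod 43 = 31.

31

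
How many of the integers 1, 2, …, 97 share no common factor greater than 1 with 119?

79

Prime factors of 119: 7, 17. Count integers ≤ 97 divisible by none of them.
By inclusion–exclusion: 97 − ⌊97/7⌋ − ⌊97/17⌋ + ⌊97/119⌋ = 79.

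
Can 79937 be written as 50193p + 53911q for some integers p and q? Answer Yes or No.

Yes

gcd(50193, 53911): 53911 = 1·50193 + 3718; 50193 = 13·3718 + 1859; 3718 = 2·1859 + 0 → 1859
1859 divides 79937, so a solution exists.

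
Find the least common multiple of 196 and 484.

23716

196 = 2² · 7²; 484 = 2² · 11²
max exponents: 2² · 7² · 11² = 23716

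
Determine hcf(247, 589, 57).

19

gcd(247, 589): 589 = 2·247 + 95; 247 = 2·95 + 57; 95 = 1·57 + 38; 57 = 1·38 + 19; 38 = 2·19 + 0 → 19
gcd(19, 57): 57 = 3·19 + 0 → 19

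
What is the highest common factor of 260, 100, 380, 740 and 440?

gcd(260, 100): 260 = 2·100 + 60; 100 = 1·60 + 40; 60 = 1·40 + 20; 40 = 2·20 + 0 → 20
gcd(20, 380): 380 = 19·20 + 0 → 20
gcd(20, 740): 740 = 37·20 + 0 → 20
gcd(20, 440): 440 = 22·20 + 0 → 20

20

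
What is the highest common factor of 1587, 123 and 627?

gcd(1587, 123): 1587 = 12·123 + 111; 123 = 1·111 + 12; 111 = 9·12 + 3; 12 = 4·3 + 0 → 3
gcd(3, 627): 627 = 209·3 + 0 → 3

3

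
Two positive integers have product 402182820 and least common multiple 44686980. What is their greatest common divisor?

9

gcd·lcm = product, so gcd = 402182820/44686980 = 9.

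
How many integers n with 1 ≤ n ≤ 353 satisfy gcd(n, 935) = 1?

242

Prime factors of 935: 5, 11, 17. Count integers ≤ 353 divisible by none of them.
By inclusion–exclusion: 353 − ⌊353/5⌋ − ⌊353/11⌋ − ⌊353/17⌋ + ⌊353/55⌋ + ⌊353/85⌋ + ⌊353/187⌋ − ⌊353/935⌋ = 242.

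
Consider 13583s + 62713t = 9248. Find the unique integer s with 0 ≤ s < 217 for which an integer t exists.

33

gcd(13583, 62713) = 289 (Euclid: 62713 = 4·13583 + 8381; 13583 = 1·8381 + 5202; 8381 = 1·5202 + 3179; 5202 = 1·3179 + 2023; 3179 = 1·2023 + 1156; 2023 = 1·1156 + 867; 1156 = 1·867 + 289; 867 = 3·289 + 0), and 289 | 9248.
Extended Euclid: 13583·(-60) + 62713·(13) = 289. Scale by 32: s₀ = -1920.
General solution s = s₀ + 217k; reducing mod 217 gives s = 33 (and t = -7).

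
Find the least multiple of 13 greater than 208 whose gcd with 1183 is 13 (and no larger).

221

gcd(k, 1183) = 13 forces 13 | k; write k = 13s. Then gcd(13s, 13·91) = 13·gcd(s, 91), so need gcd(s, 91) = 1.
13s > 208 gives s ≥ 17. The least s ≥ 17 coprime to 91 is 17, so k = 13·17 = 221.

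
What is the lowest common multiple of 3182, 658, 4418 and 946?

541235926

lcm(3182, 658) = 3182·658/gcd = 2093756/2 = 1046878
lcm(1046878, 4418) = 1046878·4418/gcd = 4625107004/94 = 49203266
lcm(49203266, 946) = 49203266·946/gcd = 46546289636/86 = 541235926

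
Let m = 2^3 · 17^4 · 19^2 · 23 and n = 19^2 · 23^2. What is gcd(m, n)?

8303

min exponent per shared prime: 19^2 · 23 = 8303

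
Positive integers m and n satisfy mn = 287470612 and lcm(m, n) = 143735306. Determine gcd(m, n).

gcd·lcm = product, so gcd = 287470612/143735306 = 2.

2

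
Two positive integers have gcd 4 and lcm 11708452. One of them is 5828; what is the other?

Using mn = gcd(m,n)·lcm(m,n) = 4·11708452 = 46833808, we get n = 46833808/5828 = 8036.

8036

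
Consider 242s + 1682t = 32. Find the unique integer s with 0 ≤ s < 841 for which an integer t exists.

Euclid: 1682 = 6·242 + 230; 242 = 1·230 + 12; 230 = 19·12 + 2; 12 = 6·2 + 0 → gcd = 2; 32 = 2·16.
Back-substitution yields 242·(-139) + 1682·(20) = 2, so one solution is s = -139·16 = -2224, t = 20·16 = 320.
Solutions in s differ by 1682/2 = 841; the one in [0, 841) is -2224 mod 841 = 299.

299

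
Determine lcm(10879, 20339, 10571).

449552917

lcm(10879, 20339) = 10879·20339/gcd = 221267981/473 = 467797
lcm(467797, 10571) = 467797·10571/gcd = 4945082087/11 = 449552917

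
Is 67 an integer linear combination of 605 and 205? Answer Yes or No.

gcd(605, 205): 605 = 2·205 + 195; 205 = 1·195 + 10; 195 = 19·10 + 5; 10 = 2·5 + 0 → 5
5 does not divide 67, so a solution does not exist.

No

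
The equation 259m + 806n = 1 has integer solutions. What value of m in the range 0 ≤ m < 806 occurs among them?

Euclid: 806 = 3·259 + 29; 259 = 8·29 + 27; 29 = 1·27 + 2; 27 = 13·2 + 1; 2 = 2·1 + 0 → gcd = 1; 1 = 1·1.
Back-substitution yields 259·(389) + 806·(-125) = 1, so one solution is m = 389·1 = 389, n = -125·1 = -125.
Solutions in m differ by 806/1 = 806; the one in [0, 806) is 389 mod 806 = 389.

389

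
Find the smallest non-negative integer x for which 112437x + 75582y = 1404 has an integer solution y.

160

Euclid: 112437 = 1·75582 + 36855; 75582 = 2·36855 + 1872; 36855 = 19·1872 + 1287; 1872 = 1·1287 + 585; 1287 = 2·585 + 117; 585 = 5·117 + 0 → gcd = 117; 1404 = 117·12.
Back-substitution yields 112437·(121) + 75582·(-180) = 117, so one solution is x = 121·12 = 1452, y = -180·12 = -2160.
Solutions in x differ by 75582/117 = 646; the one in [0, 646) is 1452 mod 646 = 160.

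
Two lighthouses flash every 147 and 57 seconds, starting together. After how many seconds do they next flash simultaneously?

147 = 3 · 7²; 57 = 3 · 19
max exponents: 3 · 7² · 19 = 2793

2793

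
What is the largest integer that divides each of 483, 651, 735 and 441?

21

483 = 3 · 7 · 23; 651 = 3 · 7 · 31; 735 = 3 · 5 · 7²; 441 = 3² · 7²
gcd takes min exponent of each prime: 3 · 7 = 21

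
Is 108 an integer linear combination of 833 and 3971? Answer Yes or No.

By Bézout, 833s − 3971t = 108 has integer solutions iff gcd(833, 3971) | 108.
Euclid: 3971 = 4·833 + 639; 833 = 1·639 + 194; 639 = 3·194 + 57; 194 = 3·57 + 23; 57 = 2·23 + 11; 23 = 2·11 + 1; 11 = 11·1 + 0. gcd = 1; 108 mod 1 = 0. Yes.

Yes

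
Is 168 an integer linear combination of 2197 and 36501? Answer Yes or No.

Yes

By Bézout, 2197m + 36501n = 168 has integer solutions iff gcd(2197, 36501) | 168.
Euclid: 36501 = 16·2197 + 1349; 2197 = 1·1349 + 848; 1349 = 1·848 + 501; 848 = 1·501 + 347; 501 = 1·347 + 154; 347 = 2·154 + 39; 154 = 3·39 + 37; 39 = 1·37 + 2; 37 = 18·2 + 1; 2 = 2·1 + 0. gcd = 1; 168 mod 1 = 0. Yes.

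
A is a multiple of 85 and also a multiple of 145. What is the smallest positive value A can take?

85 = 5 · 17; 145 = 5 · 29
max exponents: 5 · 17 · 29 = 2465

2465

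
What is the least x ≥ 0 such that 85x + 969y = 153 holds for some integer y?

Reduce mod 969: 85x ≡ 153 (mod 969). With g = gcd(85, 969) = 17 dividing 153, divide through: 5x ≡ 9 (mod 57).
Since gcd(5, 57) = 1, x ≡ 9·(5)⁻¹ ≡ 36 (mod 57). Smallest non-negative: 36.

36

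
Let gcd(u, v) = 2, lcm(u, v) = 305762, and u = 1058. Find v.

u·v = gcd·lcm = 2·305762 = 611524, so v = 611524/1058 = 578.

578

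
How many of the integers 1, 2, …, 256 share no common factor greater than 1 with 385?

160

385 = 5·7·11. Inclusion–exclusion on these primes:
256 − ⌊256/5⌋ − ⌊256/7⌋ − ⌊256/11⌋ + ⌊256/35⌋ + ⌊256/55⌋ + ⌊256/77⌋ − ⌊256/385⌋ = 160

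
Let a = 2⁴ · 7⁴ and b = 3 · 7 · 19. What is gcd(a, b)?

7

min exponent per shared prime: 7 = 7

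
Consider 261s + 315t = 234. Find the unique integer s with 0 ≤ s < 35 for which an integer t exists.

gcd(261, 315) = 9 (Euclid: 315 = 1·261 + 54; 261 = 4·54 + 45; 54 = 1·45 + 9; 45 = 5·9 + 0), and 9 | 234.
Extended Euclid: 261·(-6) + 315·(5) = 9. Scale by 26: s₀ = -156.
General solution s = s₀ + 35k; reducing mod 35 gives s = 19 (and t = -15).

19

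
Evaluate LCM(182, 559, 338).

182 = 2 · 7 · 13; 559 = 13 · 43; 338 = 2 · 13²
lcm takes max exponent of each prime: 2 · 7 · 13² · 43 = 101738

101738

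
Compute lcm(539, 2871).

539 = 7² · 11; 2871 = 3² · 11 · 29
max exponents: 3² · 7² · 11 · 29 = 140679

140679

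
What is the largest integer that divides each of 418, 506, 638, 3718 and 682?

22

gcd(418, 506): 506 = 1·418 + 88; 418 = 4·88 + 66; 88 = 1·66 + 22; 66 = 3·22 + 0 → 22
gcd(22, 638): 638 = 29·22 + 0 → 22
gcd(22, 3718): 3718 = 169·22 + 0 → 22
gcd(22, 682): 682 = 31·22 + 0 → 22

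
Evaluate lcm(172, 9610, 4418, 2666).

lcm(172, 9610) = 172·9610/gcd = 1652920/2 = 826460
lcm(826460, 4418) = 826460·4418/gcd = 3651300280/2 = 1825650140
lcm(1825650140, 2666) = 1825650140·2666/gcd = 4867183273240/2666 = 1825650140

1825650140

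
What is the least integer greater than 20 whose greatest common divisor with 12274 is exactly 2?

gcd(x, 12274) = 2 forces 2 | x; write x = 2s. Then gcd(2s, 2·6137) = 2·gcd(s, 6137), so need gcd(s, 6137) = 1.
2s > 20 gives s ≥ 11. The least s ≥ 11 coprime to 6137 is 11, so x = 2·11 = 22.

22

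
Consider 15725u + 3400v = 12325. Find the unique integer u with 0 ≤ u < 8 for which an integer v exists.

1

Euclid: 15725 = 4·3400 + 2125; 3400 = 1·2125 + 1275; 2125 = 1·1275 + 850; 1275 = 1·850 + 425; 850 = 2·425 + 0 → gcd = 425; 12325 = 425·29.
Back-substitution yields 15725·(-3) + 3400·(14) = 425, so one solution is u = -3·29 = -87, v = 14·29 = 406.
Solutions in u differ by 3400/425 = 8; the one in [0, 8) is -87 mod 8 = 1.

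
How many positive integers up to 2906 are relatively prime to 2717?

2310

Prime factors of 2717: 11, 13, 19. Count integers ≤ 2906 divisible by none of them.
By inclusion–exclusion: 2906 − ⌊2906/11⌋ − ⌊2906/13⌋ − ⌊2906/19⌋ + ⌊2906/143⌋ + ⌊2906/209⌋ + ⌊2906/247⌋ − ⌊2906/2717⌋ = 2310.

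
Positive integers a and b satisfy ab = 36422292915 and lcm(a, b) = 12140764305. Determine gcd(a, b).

3

gcd·lcm = product, so gcd = 36422292915/12140764305 = 3.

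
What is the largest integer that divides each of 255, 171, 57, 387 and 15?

gcd(255, 171): 255 = 1·171 + 84; 171 = 2·84 + 3; 84 = 28·3 + 0 → 3
gcd(3, 57): 57 = 19·3 + 0 → 3
gcd(3, 387): 387 = 129·3 + 0 → 3
gcd(3, 15): 15 = 5·3 + 0 → 3

3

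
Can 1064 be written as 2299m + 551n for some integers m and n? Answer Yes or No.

gcd(2299, 551): 2299 = 4·551 + 95; 551 = 5·95 + 76; 95 = 1·76 + 19; 76 = 4·19 + 0 → 19
19 divides 1064, so a solution exists.

Yes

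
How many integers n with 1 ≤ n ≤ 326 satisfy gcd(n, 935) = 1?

222

935 = 5·11·17. Inclusion–exclusion on these primes:
326 − ⌊326/5⌋ − ⌊326/11⌋ − ⌊326/17⌋ + ⌊326/55⌋ + ⌊326/85⌋ + ⌊326/187⌋ − ⌊326/935⌋ = 222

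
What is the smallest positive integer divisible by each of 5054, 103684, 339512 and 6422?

5054 = 2 · 7 · 19²; 103684 = 2² · 7² · 23²; 339512 = 2³ · 31 · 37²; 6422 = 2 · 13² · 19
lcm takes max exponent of each prime: 2³ · 7² · 13² · 19² · 23² · 31 · 37² = 536909128086968

536909128086968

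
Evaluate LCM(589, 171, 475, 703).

4903425

589 = 19 · 31; 171 = 3² · 19; 475 = 5² · 19; 703 = 19 · 37
lcm takes max exponent of each prime: 3² · 5² · 19 · 31 · 37 = 4903425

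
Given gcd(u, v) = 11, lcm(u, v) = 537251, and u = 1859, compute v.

Using uv = gcd(u,v)·lcm(u,v) = 11·537251 = 5909761, we get v = 5909761/1859 = 3179.

3179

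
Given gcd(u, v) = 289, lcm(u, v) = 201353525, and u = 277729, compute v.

u·v = gcd·lcm = 289·201353525 = 58191168725, so v = 58191168725/277729 = 209525.

209525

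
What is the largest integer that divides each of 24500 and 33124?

24500 = 2² · 5³ · 7²
33124 = 2² · 7² · 13²
Common: 2² · 7² = 196

196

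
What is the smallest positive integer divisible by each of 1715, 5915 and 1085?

8984885

1715 = 5 · 7³; 5915 = 5 · 7 · 13²; 1085 = 5 · 7 · 31
lcm takes max exponent of each prime: 5 · 7³ · 13² · 31 = 8984885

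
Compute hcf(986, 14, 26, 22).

gcd(986, 14): 986 = 70·14 + 6; 14 = 2·6 + 2; 6 = 3·2 + 0 → 2
gcd(2, 26): 26 = 13·2 + 0 → 2
gcd(2, 22): 22 = 11·2 + 0 → 2

2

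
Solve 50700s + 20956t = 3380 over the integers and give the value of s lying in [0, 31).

29

Euclid: 50700 = 2·20956 + 8788; 20956 = 2·8788 + 3380; 8788 = 2·3380 + 2028; 3380 = 1·2028 + 1352; 2028 = 1·1352 + 676; 1352 = 2·676 + 0 → gcd = 676; 3380 = 676·5.
Back-substitution yields 50700·(12) + 20956·(-29) = 676, so one solution is s = 12·5 = 60, t = -29·5 = -145.
Solutions in s differ by 20956/676 = 31; the one in [0, 31) is 60 mod 31 = 29.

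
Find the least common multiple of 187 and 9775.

187 = 11 · 17; 9775 = 5² · 17 · 23
max exponents: 5² · 11 · 17 · 23 = 107525

107525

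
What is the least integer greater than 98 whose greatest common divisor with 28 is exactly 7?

105

gcd(a, 28) = 7 forces 7 | a; write a = 7s. Then gcd(7s, 7·4) = 7·gcd(s, 4), so need gcd(s, 4) = 1.
7s > 98 gives s ≥ 15. The least s ≥ 15 coprime to 4 is 15, so a = 7·15 = 105.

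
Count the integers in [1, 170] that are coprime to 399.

Prime factors of 399: 3, 7, 19. Count integers ≤ 170 divisible by none of them.
By inclusion–exclusion: 170 − ⌊170/3⌋ − ⌊170/7⌋ − ⌊170/19⌋ + ⌊170/21⌋ + ⌊170/57⌋ + ⌊170/133⌋ − ⌊170/399⌋ = 93.

93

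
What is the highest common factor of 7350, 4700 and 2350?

50

7350 = 2 · 3 · 5² · 7²; 4700 = 2² · 5² · 47; 2350 = 2 · 5² · 47
gcd takes min exponent of each prime: 2 · 5² = 50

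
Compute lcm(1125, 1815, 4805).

130816125

lcm(1125, 1815) = 1125·1815/gcd = 2041875/15 = 136125
lcm(136125, 4805) = 136125·4805/gcd = 654080625/5 = 130816125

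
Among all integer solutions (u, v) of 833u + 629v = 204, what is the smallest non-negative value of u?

gcd(833, 629) = 17 (Euclid: 833 = 1·629 + 204; 629 = 3·204 + 17; 204 = 12·17 + 0), and 17 | 204.
Extended Euclid: 833·(-3) + 629·(4) = 17. Scale by 12: u₀ = -36.
General solution u = u₀ + 37t; reducing mod 37 gives u = 1 (and v = -1).

1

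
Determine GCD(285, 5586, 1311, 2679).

gcd(285, 5586): 5586 = 19·285 + 171; 285 = 1·171 + 114; 171 = 1·114 + 57; 114 = 2·57 + 0 → 57
gcd(57, 1311): 1311 = 23·57 + 0 → 57
gcd(57, 2679): 2679 = 47·57 + 0 → 57

57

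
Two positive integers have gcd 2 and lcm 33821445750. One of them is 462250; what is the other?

m·n = gcd·lcm = 2·33821445750 = 67642891500, so n = 67642891500/462250 = 146334.

146334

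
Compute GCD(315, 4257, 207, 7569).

gcd(315, 4257): 4257 = 13·315 + 162; 315 = 1·162 + 153; 162 = 1·153 + 9; 153 = 17·9 + 0 → 9
gcd(9, 207): 207 = 23·9 + 0 → 9
gcd(9, 7569): 7569 = 841·9 + 0 → 9

9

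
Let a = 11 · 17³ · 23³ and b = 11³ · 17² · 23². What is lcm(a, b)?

79562482901

max exponent per prime: 11³ · 17³ · 23³ = 79562482901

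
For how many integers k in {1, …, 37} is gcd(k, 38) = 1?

Prime factors of 38: 2, 19. Count integers ≤ 37 divisible by none of them.
By inclusion–exclusion: 37 − ⌊37/2⌋ − ⌊37/19⌋ + ⌊37/38⌋ = 18.

18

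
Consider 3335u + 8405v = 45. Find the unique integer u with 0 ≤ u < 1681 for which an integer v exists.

gcd(3335, 8405) = 5 (Euclid: 8405 = 2·3335 + 1735; 3335 = 1·1735 + 1600; 1735 = 1·1600 + 135; 1600 = 11·135 + 115; 135 = 1·115 + 20; 115 = 5·20 + 15; 20 = 1·15 + 5; 15 = 3·5 + 0), and 5 | 45.
Extended Euclid: 3335·(-436) + 8405·(173) = 5. Scale by 9: u₀ = -3924.
General solution u = u₀ + 1681t; reducing mod 1681 gives u = 1119 (and v = -444).

1119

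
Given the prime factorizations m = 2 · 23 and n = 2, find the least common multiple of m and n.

46

max exponent per prime: 2 · 23 = 46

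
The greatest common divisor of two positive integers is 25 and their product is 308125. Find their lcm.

12325

For any two positive integers, gcd × lcm equals their product. Hence lcm = 308125 / 25 = 12325.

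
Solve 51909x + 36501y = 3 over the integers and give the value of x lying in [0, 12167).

gcd(51909, 36501) = 3 (Euclid: 51909 = 1·36501 + 15408; 36501 = 2·15408 + 5685; 15408 = 2·5685 + 4038; 5685 = 1·4038 + 1647; 4038 = 2·1647 + 744; 1647 = 2·744 + 159; 744 = 4·159 + 108; 159 = 1·108 + 51; 108 = 2·51 + 6; 51 = 8·6 + 3; 6 = 2·3 + 0), and 3 | 3.
Extended Euclid: 51909·(-5740) + 36501·(8163) = 3. Scale by 1: x₀ = -5740.
General solution x = x₀ + 12167t; reducing mod 12167 gives x = 6427 (and y = -9140).

6427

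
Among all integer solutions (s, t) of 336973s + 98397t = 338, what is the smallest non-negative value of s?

Euclid: 336973 = 3·98397 + 41782; 98397 = 2·41782 + 14833; 41782 = 2·14833 + 12116; 14833 = 1·12116 + 2717; 12116 = 4·2717 + 1248; 2717 = 2·1248 + 221; 1248 = 5·221 + 143; 221 = 1·143 + 78; 143 = 1·78 + 65; 78 = 1·65 + 13; 65 = 5·13 + 0 → gcd = 13; 338 = 13·26.
Back-substitution yields 336973·(-1340) + 98397·(4589) = 13, so one solution is s = -1340·26 = -34840, t = 4589·26 = 119314.
Solutions in s differ by 98397/13 = 7569; the one in [0, 7569) is -34840 mod 7569 = 3005.

3005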